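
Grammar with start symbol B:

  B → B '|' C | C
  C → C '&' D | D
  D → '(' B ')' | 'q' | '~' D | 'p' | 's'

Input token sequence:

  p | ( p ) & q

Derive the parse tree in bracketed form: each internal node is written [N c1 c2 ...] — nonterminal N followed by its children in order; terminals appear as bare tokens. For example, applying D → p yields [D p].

B
B | C
C | C
D | C
p | C
p | C & D
p | D & D
p | ( B ) & D
p | ( C ) & D
p | ( D ) & D
p | ( p ) & D
p | ( p ) & q

[B [B [C [D p]]] | [C [C [D ( [B [C [D p]]] )]] & [D q]]]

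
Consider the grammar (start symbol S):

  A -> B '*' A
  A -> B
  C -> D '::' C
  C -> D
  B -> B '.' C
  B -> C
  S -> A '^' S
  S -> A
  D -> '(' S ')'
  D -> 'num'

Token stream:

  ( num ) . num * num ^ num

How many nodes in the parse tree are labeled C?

5

[S [A [B [B [C [D ( [S [A [B [C [D num]]]]] )]]] . [C [D num]]] * [A [B [C [D num]]]]] ^ [S [A [B [C [D num]]]]]]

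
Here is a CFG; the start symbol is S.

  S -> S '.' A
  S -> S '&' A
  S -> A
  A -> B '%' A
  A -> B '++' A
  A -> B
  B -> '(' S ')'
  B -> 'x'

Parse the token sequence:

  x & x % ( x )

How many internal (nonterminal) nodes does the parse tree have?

11

[S [S [A [B x]]] & [A [B x] % [A [B ( [S [A [B x]]] )]]]]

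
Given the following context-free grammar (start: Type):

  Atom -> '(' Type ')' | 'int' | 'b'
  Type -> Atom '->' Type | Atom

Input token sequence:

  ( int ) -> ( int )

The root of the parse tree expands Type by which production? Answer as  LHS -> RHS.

[Type [Atom ( [Type [Atom int]] )] -> [Type [Atom ( [Type [Atom int]] )]]]

Type -> Atom '->' Type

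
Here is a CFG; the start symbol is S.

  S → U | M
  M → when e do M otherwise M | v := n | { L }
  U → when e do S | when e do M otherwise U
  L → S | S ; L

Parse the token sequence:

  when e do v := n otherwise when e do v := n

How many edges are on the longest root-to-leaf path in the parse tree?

5

[S [U when e do [M v := n] otherwise [U when e do [S [M v := n]]]]]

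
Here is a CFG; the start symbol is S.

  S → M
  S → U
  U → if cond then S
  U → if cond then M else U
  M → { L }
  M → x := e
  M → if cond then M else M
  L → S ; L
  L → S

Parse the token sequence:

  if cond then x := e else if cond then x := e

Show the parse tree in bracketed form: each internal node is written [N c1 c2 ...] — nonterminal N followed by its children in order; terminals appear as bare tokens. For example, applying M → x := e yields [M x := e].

[S [U if cond then [M x := e] else [U if cond then [S [M x := e]]]]]

S
U
if cond then M else U
if cond then x := e else U
if cond then x := e else if cond then S
if cond then x := e else if cond then M
if cond then x := e else if cond then x := e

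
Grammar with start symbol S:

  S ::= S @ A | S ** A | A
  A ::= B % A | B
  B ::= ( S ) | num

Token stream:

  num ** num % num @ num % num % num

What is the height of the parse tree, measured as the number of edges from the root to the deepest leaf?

[S [S [S [A [B num]]] ** [A [B num] % [A [B num]]]] @ [A [B num] % [A [B num] % [A [B num]]]]]

5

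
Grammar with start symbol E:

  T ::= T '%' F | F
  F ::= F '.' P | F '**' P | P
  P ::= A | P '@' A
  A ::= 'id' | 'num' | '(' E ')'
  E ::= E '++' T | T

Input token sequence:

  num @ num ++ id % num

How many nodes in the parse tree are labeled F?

3

[E [E [T [F [P [P [A num]] @ [A num]]]]] ++ [T [T [F [P [A id]]]] % [F [P [A num]]]]]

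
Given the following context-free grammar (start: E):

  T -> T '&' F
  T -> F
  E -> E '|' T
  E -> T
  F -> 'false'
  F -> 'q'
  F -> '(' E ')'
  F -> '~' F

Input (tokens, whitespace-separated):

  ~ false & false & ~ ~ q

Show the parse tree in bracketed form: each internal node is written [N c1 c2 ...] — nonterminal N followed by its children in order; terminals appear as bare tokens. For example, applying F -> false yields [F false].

E
T
T & F
T & F & F
F & F & F
~ F & F & F
~ false & F & F
~ false & false & F
~ false & false & ~ F
~ false & false & ~ ~ F
~ false & false & ~ ~ q

[E [T [T [T [F ~ [F false]]] & [F false]] & [F ~ [F ~ [F q]]]]]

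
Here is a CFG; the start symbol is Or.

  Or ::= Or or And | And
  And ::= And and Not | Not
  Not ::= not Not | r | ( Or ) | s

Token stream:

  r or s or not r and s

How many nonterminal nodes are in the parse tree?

12

[Or [Or [Or [And [Not r]]] or [And [Not s]]] or [And [And [Not not [Not r]]] and [Not s]]]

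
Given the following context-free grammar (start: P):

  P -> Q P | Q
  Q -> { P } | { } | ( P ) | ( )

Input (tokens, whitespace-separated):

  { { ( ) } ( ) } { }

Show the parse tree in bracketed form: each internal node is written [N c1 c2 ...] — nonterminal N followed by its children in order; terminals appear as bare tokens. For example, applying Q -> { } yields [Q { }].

P
Q P
{ P } P
{ Q P } P
{ { P } P } P
{ { Q } P } P
{ { ( ) } P } P
{ { ( ) } Q } P
{ { ( ) } ( ) } P
{ { ( ) } ( ) } Q
{ { ( ) } ( ) } { }

[P [Q { [P [Q { [P [Q ( )]] }] [P [Q ( )]]] }] [P [Q { }]]]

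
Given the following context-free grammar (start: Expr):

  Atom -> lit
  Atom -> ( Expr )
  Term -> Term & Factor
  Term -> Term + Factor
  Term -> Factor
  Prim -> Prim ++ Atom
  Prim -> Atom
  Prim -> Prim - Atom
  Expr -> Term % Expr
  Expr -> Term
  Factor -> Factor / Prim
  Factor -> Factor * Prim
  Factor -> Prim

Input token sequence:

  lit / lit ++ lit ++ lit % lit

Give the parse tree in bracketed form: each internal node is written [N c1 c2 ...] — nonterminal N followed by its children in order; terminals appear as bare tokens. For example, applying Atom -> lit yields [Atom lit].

Expr
Term % Expr
Factor % Expr
Factor / Prim % Expr
Prim / Prim % Expr
Atom / Prim % Expr
lit / Prim % Expr
lit / Prim ++ Atom % Expr
lit / Prim ++ Atom ++ Atom % Expr
lit / Atom ++ Atom ++ Atom % Expr
lit / lit ++ Atom ++ Atom % Expr
lit / lit ++ lit ++ Atom % Expr
lit / lit ++ lit ++ lit % Expr
lit / lit ++ lit ++ lit % Term
lit / lit ++ lit ++ lit % Factor
lit / lit ++ lit ++ lit % Prim
lit / lit ++ lit ++ lit % Atom
lit / lit ++ lit ++ lit % lit

[Expr [Term [Factor [Factor [Prim [Atom lit]]] / [Prim [Prim [Prim [Atom lit]] ++ [Atom lit]] ++ [Atom lit]]]] % [Expr [Term [Factor [Prim [Atom lit]]]]]]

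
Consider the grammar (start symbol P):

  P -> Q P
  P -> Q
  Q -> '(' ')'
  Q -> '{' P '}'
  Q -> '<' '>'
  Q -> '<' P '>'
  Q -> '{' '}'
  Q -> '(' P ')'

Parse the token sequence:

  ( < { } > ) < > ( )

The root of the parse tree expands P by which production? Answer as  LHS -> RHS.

[P [Q ( [P [Q < [P [Q { }]] >]] )] [P [Q < >] [P [Q ( )]]]]

P -> Q P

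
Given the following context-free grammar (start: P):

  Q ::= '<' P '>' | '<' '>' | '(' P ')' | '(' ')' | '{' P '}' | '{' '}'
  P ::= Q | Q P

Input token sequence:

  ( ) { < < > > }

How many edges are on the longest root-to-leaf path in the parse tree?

[P [Q ( )] [P [Q { [P [Q < [P [Q < >]] >]] }]]]

7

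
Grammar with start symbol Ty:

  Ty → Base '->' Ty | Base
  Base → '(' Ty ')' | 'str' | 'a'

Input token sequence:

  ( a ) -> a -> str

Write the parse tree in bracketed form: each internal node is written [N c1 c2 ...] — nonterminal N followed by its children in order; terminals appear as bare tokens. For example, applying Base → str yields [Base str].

[Ty [Base ( [Ty [Base a]] )] -> [Ty [Base a] -> [Ty [Base str]]]]

Ty
Base -> Ty
( Ty ) -> Ty
( Base ) -> Ty
( a ) -> Ty
( a ) -> Base -> Ty
( a ) -> a -> Ty
( a ) -> a -> Base
( a ) -> a -> str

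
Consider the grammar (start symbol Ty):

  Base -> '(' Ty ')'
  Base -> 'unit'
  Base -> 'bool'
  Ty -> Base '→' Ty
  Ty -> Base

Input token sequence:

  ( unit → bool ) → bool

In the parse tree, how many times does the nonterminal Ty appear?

4

[Ty [Base ( [Ty [Base unit] → [Ty [Base bool]]] )] → [Ty [Base bool]]]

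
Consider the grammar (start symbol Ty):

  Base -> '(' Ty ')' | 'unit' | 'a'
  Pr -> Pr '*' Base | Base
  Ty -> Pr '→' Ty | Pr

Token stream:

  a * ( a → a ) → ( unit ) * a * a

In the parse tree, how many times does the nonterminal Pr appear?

[Ty [Pr [Pr [Base a]] * [Base ( [Ty [Pr [Base a]] → [Ty [Pr [Base a]]]] )]] → [Ty [Pr [Pr [Pr [Base ( [Ty [Pr [Base unit]]] )]] * [Base a]] * [Base a]]]]

8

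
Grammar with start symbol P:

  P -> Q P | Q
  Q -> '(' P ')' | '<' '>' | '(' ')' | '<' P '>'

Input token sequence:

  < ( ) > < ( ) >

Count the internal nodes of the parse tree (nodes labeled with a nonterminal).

[P [Q < [P [Q ( )]] >] [P [Q < [P [Q ( )]] >]]]

8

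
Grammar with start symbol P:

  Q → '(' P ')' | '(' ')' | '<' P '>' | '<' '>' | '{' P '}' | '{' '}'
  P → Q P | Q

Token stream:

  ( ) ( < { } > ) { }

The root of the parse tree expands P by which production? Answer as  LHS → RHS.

[P [Q ( )] [P [Q ( [P [Q < [P [Q { }]] >]] )] [P [Q { }]]]]

P → Q P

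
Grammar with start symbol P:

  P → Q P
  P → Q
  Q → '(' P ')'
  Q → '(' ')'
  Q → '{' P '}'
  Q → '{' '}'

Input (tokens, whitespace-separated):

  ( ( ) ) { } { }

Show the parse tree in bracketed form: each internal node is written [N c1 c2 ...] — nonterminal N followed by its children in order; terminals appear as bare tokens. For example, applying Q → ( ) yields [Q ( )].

P
Q P
( P ) P
( Q ) P
( ( ) ) P
( ( ) ) Q P
( ( ) ) { } P
( ( ) ) { } Q
( ( ) ) { } { }

[P [Q ( [P [Q ( )]] )] [P [Q { }] [P [Q { }]]]]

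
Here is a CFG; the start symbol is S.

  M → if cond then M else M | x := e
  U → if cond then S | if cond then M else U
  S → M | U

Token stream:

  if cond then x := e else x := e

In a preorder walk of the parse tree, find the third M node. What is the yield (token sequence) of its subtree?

[S [M if cond then [M x := e] else [M x := e]]]

x := e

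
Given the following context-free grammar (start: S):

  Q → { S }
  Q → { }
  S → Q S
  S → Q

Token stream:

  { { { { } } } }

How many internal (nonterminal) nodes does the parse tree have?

8

[S [Q { [S [Q { [S [Q { [S [Q { }]] }]] }]] }]]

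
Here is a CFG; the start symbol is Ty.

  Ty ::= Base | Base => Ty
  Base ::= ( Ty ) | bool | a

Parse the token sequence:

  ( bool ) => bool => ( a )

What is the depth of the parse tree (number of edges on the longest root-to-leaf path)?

[Ty [Base ( [Ty [Base bool]] )] => [Ty [Base bool] => [Ty [Base ( [Ty [Base a]] )]]]]

6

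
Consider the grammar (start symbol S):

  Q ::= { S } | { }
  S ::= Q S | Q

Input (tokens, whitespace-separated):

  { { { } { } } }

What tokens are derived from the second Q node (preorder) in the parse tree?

[S [Q { [S [Q { [S [Q { }] [S [Q { }]]] }]] }]]

{ { } { } }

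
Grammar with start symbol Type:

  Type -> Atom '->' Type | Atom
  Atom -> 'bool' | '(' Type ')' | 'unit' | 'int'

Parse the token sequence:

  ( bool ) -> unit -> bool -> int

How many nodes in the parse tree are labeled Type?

[Type [Atom ( [Type [Atom bool]] )] -> [Type [Atom unit] -> [Type [Atom bool] -> [Type [Atom int]]]]]

5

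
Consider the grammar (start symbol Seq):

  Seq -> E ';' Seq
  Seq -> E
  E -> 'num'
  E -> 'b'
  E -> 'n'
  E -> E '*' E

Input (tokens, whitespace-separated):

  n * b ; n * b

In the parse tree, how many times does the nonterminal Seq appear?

2

[Seq [E [E n] * [E b]] ; [Seq [E [E n] * [E b]]]]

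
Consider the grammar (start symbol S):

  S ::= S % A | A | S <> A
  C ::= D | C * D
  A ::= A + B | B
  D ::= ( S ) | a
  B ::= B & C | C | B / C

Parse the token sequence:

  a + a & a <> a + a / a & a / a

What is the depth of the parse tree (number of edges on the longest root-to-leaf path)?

[S [S [A [A [B [C [D a]]]] + [B [B [C [D a]]] & [C [D a]]]]] <> [A [A [B [C [D a]]]] + [B [B [B [B [C [D a]]] / [C [D a]]] & [C [D a]]] / [C [D a]]]]]

8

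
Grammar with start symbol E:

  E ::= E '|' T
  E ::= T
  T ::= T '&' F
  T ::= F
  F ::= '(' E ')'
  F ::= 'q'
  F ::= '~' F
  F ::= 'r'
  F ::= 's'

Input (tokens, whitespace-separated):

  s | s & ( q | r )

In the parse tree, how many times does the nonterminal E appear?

4

[E [E [T [F s]]] | [T [T [F s]] & [F ( [E [E [T [F q]]] | [T [F r]]] )]]]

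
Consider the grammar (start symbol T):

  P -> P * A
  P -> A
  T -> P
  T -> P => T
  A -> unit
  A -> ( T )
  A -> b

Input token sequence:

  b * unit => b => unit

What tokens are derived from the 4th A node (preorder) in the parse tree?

[T [P [P [A b]] * [A unit]] => [T [P [A b]] => [T [P [A unit]]]]]

unit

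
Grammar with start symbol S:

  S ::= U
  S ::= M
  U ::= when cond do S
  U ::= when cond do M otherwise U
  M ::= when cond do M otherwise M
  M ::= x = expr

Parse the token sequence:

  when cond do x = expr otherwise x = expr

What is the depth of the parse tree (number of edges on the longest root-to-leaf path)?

3

[S [M when cond do [M x = expr] otherwise [M x = expr]]]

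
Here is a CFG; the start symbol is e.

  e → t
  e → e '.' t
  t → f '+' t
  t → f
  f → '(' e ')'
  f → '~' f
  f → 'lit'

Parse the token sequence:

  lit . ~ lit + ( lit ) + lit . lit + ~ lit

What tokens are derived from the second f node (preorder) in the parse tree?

~ lit

[e [e [e [t [f lit]]] . [t [f ~ [f lit]] + [t [f ( [e [t [f lit]]] )] + [t [f lit]]]]] . [t [f lit] + [t [f ~ [f lit]]]]]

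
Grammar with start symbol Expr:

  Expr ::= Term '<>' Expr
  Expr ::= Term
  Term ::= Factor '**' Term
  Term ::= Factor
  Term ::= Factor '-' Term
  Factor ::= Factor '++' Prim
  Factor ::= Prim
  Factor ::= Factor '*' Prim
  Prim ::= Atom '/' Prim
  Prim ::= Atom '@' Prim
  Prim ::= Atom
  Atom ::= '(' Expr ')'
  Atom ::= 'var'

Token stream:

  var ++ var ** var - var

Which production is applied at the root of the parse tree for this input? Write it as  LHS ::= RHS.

Expr ::= Term

[Expr [Term [Factor [Factor [Prim [Atom var]]] ++ [Prim [Atom var]]] ** [Term [Factor [Prim [Atom var]]] - [Term [Factor [Prim [Atom var]]]]]]]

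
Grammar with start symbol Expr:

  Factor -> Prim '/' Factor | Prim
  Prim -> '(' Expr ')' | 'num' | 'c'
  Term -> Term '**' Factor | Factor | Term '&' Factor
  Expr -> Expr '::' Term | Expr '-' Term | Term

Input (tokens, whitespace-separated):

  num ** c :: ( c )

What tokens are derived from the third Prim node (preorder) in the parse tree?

( c )

[Expr [Expr [Term [Term [Factor [Prim num]]] ** [Factor [Prim c]]]] :: [Term [Factor [Prim ( [Expr [Term [Factor [Prim c]]]] )]]]]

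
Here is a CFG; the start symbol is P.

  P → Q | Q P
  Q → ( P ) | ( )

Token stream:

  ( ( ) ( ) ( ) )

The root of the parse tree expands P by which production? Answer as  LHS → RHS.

[P [Q ( [P [Q ( )] [P [Q ( )] [P [Q ( )]]]] )]]

P → Q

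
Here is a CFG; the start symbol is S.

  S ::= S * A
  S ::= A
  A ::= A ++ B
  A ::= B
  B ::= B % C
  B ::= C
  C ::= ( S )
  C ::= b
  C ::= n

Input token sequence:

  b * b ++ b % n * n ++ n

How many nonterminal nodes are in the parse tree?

[S [S [S [A [B [C b]]]] * [A [A [B [C b]]] ++ [B [B [C b]] % [C n]]]] * [A [A [B [C n]]] ++ [B [C n]]]]

20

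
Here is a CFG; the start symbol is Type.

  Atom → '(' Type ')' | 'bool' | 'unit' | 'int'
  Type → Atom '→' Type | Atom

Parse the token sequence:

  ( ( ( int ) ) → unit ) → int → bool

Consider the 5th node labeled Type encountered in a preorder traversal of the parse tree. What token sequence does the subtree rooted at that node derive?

[Type [Atom ( [Type [Atom ( [Type [Atom ( [Type [Atom int]] )]] )] → [Type [Atom unit]]] )] → [Type [Atom int] → [Type [Atom bool]]]]

unit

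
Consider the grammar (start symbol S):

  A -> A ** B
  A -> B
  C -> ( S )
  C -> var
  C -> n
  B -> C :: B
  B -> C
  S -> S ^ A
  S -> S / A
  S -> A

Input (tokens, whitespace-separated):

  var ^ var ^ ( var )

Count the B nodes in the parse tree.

[S [S [S [A [B [C var]]]] ^ [A [B [C var]]]] ^ [A [B [C ( [S [A [B [C var]]]] )]]]]

4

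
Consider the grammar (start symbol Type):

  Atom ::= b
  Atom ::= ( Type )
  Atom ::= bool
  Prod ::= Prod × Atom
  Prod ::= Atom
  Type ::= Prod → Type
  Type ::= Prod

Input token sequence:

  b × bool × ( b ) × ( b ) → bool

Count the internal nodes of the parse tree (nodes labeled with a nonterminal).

[Type [Prod [Prod [Prod [Prod [Atom b]] × [Atom bool]] × [Atom ( [Type [Prod [Atom b]]] )]] × [Atom ( [Type [Prod [Atom b]]] )]] → [Type [Prod [Atom bool]]]]

18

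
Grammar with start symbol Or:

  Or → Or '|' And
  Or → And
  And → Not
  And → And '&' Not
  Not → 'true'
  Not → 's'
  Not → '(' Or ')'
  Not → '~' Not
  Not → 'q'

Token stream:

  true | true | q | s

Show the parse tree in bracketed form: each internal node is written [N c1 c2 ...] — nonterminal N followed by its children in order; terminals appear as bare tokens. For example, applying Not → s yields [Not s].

Or
Or | And
Or | And | And
Or | And | And | And
And | And | And | And
Not | And | And | And
true | And | And | And
true | Not | And | And
true | true | And | And
true | true | Not | And
true | true | q | And
true | true | q | Not
true | true | q | s

[Or [Or [Or [Or [And [Not true]]] | [And [Not true]]] | [And [Not q]]] | [And [Not s]]]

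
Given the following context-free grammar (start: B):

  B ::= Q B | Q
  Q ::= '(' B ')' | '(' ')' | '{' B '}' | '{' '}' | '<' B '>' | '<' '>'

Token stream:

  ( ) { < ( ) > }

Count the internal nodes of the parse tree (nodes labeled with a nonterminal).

8

[B [Q ( )] [B [Q { [B [Q < [B [Q ( )]] >]] }]]]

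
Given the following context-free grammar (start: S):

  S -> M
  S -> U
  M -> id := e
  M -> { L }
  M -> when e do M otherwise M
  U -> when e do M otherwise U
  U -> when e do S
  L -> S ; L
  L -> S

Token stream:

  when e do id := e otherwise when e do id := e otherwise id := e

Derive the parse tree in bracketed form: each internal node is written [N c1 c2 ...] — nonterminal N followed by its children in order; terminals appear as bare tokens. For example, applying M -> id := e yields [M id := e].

[S [M when e do [M id := e] otherwise [M when e do [M id := e] otherwise [M id := e]]]]

S
M
when e do M otherwise M
when e do id := e otherwise M
when e do id := e otherwise when e do M otherwise M
when e do id := e otherwise when e do id := e otherwise M
when e do id := e otherwise when e do id := e otherwise id := e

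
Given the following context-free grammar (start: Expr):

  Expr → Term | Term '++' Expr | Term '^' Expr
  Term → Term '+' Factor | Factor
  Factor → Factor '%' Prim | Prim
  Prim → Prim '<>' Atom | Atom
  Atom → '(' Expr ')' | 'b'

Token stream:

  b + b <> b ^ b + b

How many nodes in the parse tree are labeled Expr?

2

[Expr [Term [Term [Factor [Prim [Atom b]]]] + [Factor [Prim [Prim [Atom b]] <> [Atom b]]]] ^ [Expr [Term [Term [Factor [Prim [Atom b]]]] + [Factor [Prim [Atom b]]]]]]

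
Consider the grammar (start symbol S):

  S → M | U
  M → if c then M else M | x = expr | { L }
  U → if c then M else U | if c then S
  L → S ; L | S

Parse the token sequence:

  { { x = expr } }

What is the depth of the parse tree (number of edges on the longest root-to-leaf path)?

8

[S [M { [L [S [M { [L [S [M x = expr]]] }]]] }]]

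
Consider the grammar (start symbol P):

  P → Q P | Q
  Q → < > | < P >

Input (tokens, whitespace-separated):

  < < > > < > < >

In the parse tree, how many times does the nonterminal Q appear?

4

[P [Q < [P [Q < >]] >] [P [Q < >] [P [Q < >]]]]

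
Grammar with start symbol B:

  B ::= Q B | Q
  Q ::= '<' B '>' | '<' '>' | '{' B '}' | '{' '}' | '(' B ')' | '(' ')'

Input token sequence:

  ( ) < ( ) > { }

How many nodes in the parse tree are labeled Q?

4

[B [Q ( )] [B [Q < [B [Q ( )]] >] [B [Q { }]]]]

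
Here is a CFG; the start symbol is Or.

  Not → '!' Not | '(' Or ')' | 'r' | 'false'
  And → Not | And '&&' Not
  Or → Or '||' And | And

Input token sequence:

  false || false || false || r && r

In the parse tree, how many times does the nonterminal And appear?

5

[Or [Or [Or [Or [And [Not false]]] || [And [Not false]]] || [And [Not false]]] || [And [And [Not r]] && [Not r]]]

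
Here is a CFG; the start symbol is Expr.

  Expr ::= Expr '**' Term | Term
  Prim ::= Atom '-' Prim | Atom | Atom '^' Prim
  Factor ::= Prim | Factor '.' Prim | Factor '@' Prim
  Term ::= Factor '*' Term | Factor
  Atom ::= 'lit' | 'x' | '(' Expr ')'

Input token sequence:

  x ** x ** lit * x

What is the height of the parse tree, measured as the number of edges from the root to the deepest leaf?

[Expr [Expr [Expr [Term [Factor [Prim [Atom x]]]]] ** [Term [Factor [Prim [Atom x]]]]] ** [Term [Factor [Prim [Atom lit]]] * [Term [Factor [Prim [Atom x]]]]]]

7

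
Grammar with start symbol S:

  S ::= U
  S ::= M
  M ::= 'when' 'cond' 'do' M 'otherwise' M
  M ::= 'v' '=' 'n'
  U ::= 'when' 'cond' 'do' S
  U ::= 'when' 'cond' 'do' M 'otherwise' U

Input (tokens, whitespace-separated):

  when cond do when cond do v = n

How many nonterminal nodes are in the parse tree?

[S [U when cond do [S [U when cond do [S [M v = n]]]]]]

6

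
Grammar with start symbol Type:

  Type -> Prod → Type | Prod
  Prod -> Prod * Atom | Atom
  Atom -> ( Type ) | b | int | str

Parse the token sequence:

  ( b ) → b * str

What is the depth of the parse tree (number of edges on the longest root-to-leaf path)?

[Type [Prod [Atom ( [Type [Prod [Atom b]]] )]] → [Type [Prod [Prod [Atom b]] * [Atom str]]]]

6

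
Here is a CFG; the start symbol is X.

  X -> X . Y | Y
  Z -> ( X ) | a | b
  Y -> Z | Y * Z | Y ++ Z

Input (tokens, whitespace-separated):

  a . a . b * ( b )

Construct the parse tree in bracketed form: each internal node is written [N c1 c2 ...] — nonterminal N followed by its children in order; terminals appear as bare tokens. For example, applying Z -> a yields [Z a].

X
X . Y
X . Y . Y
Y . Y . Y
Z . Y . Y
a . Y . Y
a . Z . Y
a . a . Y
a . a . Y * Z
a . a . Z * Z
a . a . b * Z
a . a . b * ( X )
a . a . b * ( Y )
a . a . b * ( Z )
a . a . b * ( b )

[X [X [X [Y [Z a]]] . [Y [Z a]]] . [Y [Y [Z b]] * [Z ( [X [Y [Z b]]] )]]]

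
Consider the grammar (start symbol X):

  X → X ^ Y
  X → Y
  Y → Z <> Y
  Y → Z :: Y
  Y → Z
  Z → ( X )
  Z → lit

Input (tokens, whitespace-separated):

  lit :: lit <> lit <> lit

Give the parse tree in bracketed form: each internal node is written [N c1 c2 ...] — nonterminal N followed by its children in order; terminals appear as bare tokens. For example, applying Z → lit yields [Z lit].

X
Y
Z :: Y
lit :: Y
lit :: Z <> Y
lit :: lit <> Y
lit :: lit <> Z <> Y
lit :: lit <> lit <> Y
lit :: lit <> lit <> Z
lit :: lit <> lit <> lit

[X [Y [Z lit] :: [Y [Z lit] <> [Y [Z lit] <> [Y [Z lit]]]]]]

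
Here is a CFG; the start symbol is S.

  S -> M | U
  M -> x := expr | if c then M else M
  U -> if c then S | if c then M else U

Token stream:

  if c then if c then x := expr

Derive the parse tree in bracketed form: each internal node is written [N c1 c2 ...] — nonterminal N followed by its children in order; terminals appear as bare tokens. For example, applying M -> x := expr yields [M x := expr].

[S [U if c then [S [U if c then [S [M x := expr]]]]]]

S
U
if c then S
if c then U
if c then if c then S
if c then if c then M
if c then if c then x := expr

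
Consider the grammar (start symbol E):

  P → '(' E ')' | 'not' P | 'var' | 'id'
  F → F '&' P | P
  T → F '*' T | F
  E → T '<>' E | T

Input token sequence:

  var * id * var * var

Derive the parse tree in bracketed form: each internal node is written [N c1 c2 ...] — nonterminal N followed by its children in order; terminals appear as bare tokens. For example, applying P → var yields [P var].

E
T
F * T
P * T
var * T
var * F * T
var * P * T
var * id * T
var * id * F * T
var * id * P * T
var * id * var * T
var * id * var * F
var * id * var * P
var * id * var * var

[E [T [F [P var]] * [T [F [P id]] * [T [F [P var]] * [T [F [P var]]]]]]]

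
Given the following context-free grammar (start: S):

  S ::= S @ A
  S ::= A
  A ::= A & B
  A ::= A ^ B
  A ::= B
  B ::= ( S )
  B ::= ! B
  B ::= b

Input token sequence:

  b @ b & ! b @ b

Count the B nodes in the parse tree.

[S [S [S [A [B b]]] @ [A [A [B b]] & [B ! [B b]]]] @ [A [B b]]]

5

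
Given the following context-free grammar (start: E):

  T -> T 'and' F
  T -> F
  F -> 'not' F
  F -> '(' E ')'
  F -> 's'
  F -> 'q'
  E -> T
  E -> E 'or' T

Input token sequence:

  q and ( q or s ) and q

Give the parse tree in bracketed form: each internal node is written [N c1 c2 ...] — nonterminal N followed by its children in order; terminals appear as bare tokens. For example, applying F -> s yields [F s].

E
T
T and F
T and F and F
F and F and F
q and F and F
q and ( E ) and F
q and ( E or T ) and F
q and ( T or T ) and F
q and ( F or T ) and F
q and ( q or T ) and F
q and ( q or F ) and F
q and ( q or s ) and F
q and ( q or s ) and q

[E [T [T [T [F q]] and [F ( [E [E [T [F q]]] or [T [F s]]] )]] and [F q]]]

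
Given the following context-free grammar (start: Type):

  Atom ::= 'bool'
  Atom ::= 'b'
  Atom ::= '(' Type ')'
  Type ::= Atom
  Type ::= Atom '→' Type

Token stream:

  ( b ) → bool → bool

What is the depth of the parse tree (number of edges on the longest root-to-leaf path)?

[Type [Atom ( [Type [Atom b]] )] → [Type [Atom bool] → [Type [Atom bool]]]]

4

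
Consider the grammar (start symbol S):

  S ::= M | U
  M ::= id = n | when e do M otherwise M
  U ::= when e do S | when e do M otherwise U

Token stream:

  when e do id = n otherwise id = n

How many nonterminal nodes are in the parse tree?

4

[S [M when e do [M id = n] otherwise [M id = n]]]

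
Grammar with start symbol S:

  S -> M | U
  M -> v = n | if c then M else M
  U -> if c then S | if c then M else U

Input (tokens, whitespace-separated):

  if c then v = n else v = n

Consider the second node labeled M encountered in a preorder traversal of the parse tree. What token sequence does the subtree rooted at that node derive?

v = n

[S [M if c then [M v = n] else [M v = n]]]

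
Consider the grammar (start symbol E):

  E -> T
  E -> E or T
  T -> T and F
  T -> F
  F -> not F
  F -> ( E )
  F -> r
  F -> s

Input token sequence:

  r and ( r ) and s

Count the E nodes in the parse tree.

2

[E [T [T [T [F r]] and [F ( [E [T [F r]]] )]] and [F s]]]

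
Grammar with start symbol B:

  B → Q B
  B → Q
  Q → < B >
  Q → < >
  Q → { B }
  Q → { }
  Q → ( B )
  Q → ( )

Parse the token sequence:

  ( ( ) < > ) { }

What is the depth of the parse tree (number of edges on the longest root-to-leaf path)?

5

[B [Q ( [B [Q ( )] [B [Q < >]]] )] [B [Q { }]]]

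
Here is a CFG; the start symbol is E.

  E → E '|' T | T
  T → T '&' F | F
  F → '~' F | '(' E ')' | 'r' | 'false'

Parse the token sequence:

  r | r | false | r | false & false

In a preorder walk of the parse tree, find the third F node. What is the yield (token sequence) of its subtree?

[E [E [E [E [E [T [F r]]] | [T [F r]]] | [T [F false]]] | [T [F r]]] | [T [T [F false]] & [F false]]]

false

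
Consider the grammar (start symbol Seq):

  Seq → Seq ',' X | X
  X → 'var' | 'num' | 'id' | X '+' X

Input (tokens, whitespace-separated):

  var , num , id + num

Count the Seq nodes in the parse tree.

3

[Seq [Seq [Seq [X var]] , [X num]] , [X [X id] + [X num]]]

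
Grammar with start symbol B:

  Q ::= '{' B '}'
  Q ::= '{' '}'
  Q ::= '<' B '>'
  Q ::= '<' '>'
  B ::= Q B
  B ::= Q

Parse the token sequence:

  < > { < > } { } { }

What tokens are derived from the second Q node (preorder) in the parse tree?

{ < > }

[B [Q < >] [B [Q { [B [Q < >]] }] [B [Q { }] [B [Q { }]]]]]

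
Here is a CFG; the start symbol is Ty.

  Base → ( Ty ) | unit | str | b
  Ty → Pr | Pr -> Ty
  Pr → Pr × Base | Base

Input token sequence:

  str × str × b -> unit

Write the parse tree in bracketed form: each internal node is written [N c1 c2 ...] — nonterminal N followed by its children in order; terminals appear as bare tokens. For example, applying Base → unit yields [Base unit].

[Ty [Pr [Pr [Pr [Base str]] × [Base str]] × [Base b]] -> [Ty [Pr [Base unit]]]]

Ty
Pr -> Ty
Pr × Base -> Ty
Pr × Base × Base -> Ty
Base × Base × Base -> Ty
str × Base × Base -> Ty
str × str × Base -> Ty
str × str × b -> Ty
str × str × b -> Pr
str × str × b -> Base
str × str × b -> unit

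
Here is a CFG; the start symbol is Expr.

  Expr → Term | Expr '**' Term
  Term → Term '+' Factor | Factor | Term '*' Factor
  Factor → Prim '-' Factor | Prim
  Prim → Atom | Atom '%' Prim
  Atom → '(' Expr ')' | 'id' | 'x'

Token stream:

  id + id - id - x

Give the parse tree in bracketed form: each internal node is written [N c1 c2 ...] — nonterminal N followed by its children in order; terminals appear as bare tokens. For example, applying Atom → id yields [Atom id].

[Expr [Term [Term [Factor [Prim [Atom id]]]] + [Factor [Prim [Atom id]] - [Factor [Prim [Atom id]] - [Factor [Prim [Atom x]]]]]]]

Expr
Term
Term + Factor
Factor + Factor
Prim + Factor
Atom + Factor
id + Factor
id + Prim - Factor
id + Atom - Factor
id + id - Factor
id + id - Prim - Factor
id + id - Atom - Factor
id + id - id - Factor
id + id - id - Prim
id + id - id - Atom
id + id - id - x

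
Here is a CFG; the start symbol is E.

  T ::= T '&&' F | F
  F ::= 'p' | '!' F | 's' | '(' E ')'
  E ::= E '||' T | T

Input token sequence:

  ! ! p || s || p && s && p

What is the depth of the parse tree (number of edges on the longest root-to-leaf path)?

7

[E [E [E [T [F ! [F ! [F p]]]]] || [T [F s]]] || [T [T [T [F p]] && [F s]] && [F p]]]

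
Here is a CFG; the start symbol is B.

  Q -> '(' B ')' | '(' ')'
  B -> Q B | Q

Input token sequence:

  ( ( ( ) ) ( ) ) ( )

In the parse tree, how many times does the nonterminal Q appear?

[B [Q ( [B [Q ( [B [Q ( )]] )] [B [Q ( )]]] )] [B [Q ( )]]]

5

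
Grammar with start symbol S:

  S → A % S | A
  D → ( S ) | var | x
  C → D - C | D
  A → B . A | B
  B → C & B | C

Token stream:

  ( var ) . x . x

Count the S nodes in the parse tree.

[S [A [B [C [D ( [S [A [B [C [D var]]]]] )]]] . [A [B [C [D x]]] . [A [B [C [D x]]]]]]]

2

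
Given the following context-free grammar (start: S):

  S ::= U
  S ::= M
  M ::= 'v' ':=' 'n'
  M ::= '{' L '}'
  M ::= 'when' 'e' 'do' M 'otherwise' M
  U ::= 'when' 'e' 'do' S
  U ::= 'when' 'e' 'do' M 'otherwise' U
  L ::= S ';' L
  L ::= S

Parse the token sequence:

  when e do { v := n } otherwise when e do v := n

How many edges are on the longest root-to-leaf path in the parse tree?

6

[S [U when e do [M { [L [S [M v := n]]] }] otherwise [U when e do [S [M v := n]]]]]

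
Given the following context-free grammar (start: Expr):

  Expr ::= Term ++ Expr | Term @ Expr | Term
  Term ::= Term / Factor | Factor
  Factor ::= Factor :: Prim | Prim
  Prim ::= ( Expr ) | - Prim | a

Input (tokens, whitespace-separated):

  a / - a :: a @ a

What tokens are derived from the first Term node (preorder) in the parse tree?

[Expr [Term [Term [Factor [Prim a]]] / [Factor [Factor [Prim - [Prim a]]] :: [Prim a]]] @ [Expr [Term [Factor [Prim a]]]]]

a / - a :: a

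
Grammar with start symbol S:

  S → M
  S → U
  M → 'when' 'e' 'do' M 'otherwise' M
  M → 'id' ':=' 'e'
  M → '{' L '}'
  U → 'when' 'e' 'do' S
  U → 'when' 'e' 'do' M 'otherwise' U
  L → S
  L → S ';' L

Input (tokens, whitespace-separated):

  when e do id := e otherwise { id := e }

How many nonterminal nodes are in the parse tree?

[S [M when e do [M id := e] otherwise [M { [L [S [M id := e]]] }]]]

7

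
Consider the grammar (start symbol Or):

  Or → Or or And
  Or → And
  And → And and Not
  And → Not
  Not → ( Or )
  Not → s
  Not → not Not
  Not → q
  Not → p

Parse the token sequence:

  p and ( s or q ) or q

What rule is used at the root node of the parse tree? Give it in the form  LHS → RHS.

Or → Or or And

[Or [Or [And [And [Not p]] and [Not ( [Or [Or [And [Not s]]] or [And [Not q]]] )]]] or [And [Not q]]]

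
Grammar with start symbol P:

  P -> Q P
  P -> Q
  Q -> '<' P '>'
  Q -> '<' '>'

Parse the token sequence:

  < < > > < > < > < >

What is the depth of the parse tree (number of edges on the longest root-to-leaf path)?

5

[P [Q < [P [Q < >]] >] [P [Q < >] [P [Q < >] [P [Q < >]]]]]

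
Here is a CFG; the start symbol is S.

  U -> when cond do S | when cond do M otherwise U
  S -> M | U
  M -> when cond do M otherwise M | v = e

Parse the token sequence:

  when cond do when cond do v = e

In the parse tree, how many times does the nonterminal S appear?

[S [U when cond do [S [U when cond do [S [M v = e]]]]]]

3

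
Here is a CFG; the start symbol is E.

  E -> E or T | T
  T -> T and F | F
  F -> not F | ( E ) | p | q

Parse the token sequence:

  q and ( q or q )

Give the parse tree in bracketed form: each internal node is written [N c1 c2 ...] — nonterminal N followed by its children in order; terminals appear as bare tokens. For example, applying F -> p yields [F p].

E
T
T and F
F and F
q and F
q and ( E )
q and ( E or T )
q and ( T or T )
q and ( F or T )
q and ( q or T )
q and ( q or F )
q and ( q or q )

[E [T [T [F q]] and [F ( [E [E [T [F q]]] or [T [F q]]] )]]]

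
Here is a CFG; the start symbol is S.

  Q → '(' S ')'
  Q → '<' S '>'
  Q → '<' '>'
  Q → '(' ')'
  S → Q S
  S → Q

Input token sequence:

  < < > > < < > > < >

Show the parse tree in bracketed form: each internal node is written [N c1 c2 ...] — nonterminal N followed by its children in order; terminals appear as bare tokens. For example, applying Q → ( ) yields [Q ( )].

[S [Q < [S [Q < >]] >] [S [Q < [S [Q < >]] >] [S [Q < >]]]]

S
Q S
< S > S
< Q > S
< < > > S
< < > > Q S
< < > > < S > S
< < > > < Q > S
< < > > < < > > S
< < > > < < > > Q
< < > > < < > > < >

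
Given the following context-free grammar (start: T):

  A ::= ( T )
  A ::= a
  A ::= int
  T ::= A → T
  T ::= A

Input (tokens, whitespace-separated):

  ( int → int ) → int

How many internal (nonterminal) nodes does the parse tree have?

[T [A ( [T [A int] → [T [A int]]] )] → [T [A int]]]

8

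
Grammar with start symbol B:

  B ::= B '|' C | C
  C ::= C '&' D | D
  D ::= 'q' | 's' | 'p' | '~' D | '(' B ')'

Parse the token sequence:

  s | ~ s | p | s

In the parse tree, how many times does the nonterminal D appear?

[B [B [B [B [C [D s]]] | [C [D ~ [D s]]]] | [C [D p]]] | [C [D s]]]

5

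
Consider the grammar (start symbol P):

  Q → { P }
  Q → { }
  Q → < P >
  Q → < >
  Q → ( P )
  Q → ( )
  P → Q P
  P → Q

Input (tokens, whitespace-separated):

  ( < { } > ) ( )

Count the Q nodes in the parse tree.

[P [Q ( [P [Q < [P [Q { }]] >]] )] [P [Q ( )]]]

4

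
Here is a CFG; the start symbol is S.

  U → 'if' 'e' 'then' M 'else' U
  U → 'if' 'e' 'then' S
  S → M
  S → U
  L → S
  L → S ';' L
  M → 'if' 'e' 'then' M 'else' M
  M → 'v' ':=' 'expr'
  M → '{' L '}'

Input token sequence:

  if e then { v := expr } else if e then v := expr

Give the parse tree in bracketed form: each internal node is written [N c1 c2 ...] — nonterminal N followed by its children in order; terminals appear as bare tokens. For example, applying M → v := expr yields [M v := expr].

[S [U if e then [M { [L [S [M v := expr]]] }] else [U if e then [S [M v := expr]]]]]

S
U
if e then M else U
if e then { L } else U
if e then { S } else U
if e then { M } else U
if e then { v := expr } else U
if e then { v := expr } else if e then S
if e then { v := expr } else if e then M
if e then { v := expr } else if e then v := expr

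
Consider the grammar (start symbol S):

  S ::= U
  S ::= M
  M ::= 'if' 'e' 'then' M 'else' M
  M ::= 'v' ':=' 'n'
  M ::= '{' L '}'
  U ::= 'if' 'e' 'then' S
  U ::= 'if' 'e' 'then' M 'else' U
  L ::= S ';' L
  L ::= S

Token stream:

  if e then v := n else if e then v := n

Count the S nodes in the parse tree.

[S [U if e then [M v := n] else [U if e then [S [M v := n]]]]]

2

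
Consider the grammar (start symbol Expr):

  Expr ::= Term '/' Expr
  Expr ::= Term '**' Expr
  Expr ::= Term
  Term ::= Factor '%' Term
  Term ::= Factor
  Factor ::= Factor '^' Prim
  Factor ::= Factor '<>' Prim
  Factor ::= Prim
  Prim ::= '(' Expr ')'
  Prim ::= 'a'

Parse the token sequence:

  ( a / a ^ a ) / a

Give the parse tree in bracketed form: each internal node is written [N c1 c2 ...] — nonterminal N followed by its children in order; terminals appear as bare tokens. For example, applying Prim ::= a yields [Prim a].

[Expr [Term [Factor [Prim ( [Expr [Term [Factor [Prim a]]] / [Expr [Term [Factor [Factor [Prim a]] ^ [Prim a]]]]] )]]] / [Expr [Term [Factor [Prim a]]]]]

Expr
Term / Expr
Factor / Expr
Prim / Expr
( Expr ) / Expr
( Term / Expr ) / Expr
( Factor / Expr ) / Expr
( Prim / Expr ) / Expr
( a / Expr ) / Expr
( a / Term ) / Expr
( a / Factor ) / Expr
( a / Factor ^ Prim ) / Expr
( a / Prim ^ Prim ) / Expr
( a / a ^ Prim ) / Expr
( a / a ^ a ) / Expr
( a / a ^ a ) / Term
( a / a ^ a ) / Factor
( a / a ^ a ) / Prim
( a / a ^ a ) / a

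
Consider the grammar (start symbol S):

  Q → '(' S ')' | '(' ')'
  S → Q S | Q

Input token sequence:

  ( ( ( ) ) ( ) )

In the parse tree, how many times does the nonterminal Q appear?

[S [Q ( [S [Q ( [S [Q ( )]] )] [S [Q ( )]]] )]]

4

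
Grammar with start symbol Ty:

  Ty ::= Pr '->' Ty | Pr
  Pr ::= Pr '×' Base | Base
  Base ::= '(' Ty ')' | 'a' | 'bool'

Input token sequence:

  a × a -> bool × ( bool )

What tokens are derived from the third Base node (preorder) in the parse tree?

bool

[Ty [Pr [Pr [Base a]] × [Base a]] -> [Ty [Pr [Pr [Base bool]] × [Base ( [Ty [Pr [Base bool]]] )]]]]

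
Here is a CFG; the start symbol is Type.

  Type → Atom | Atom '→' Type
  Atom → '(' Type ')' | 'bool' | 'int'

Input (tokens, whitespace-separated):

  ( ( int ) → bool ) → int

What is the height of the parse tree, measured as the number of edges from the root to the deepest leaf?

6

[Type [Atom ( [Type [Atom ( [Type [Atom int]] )] → [Type [Atom bool]]] )] → [Type [Atom int]]]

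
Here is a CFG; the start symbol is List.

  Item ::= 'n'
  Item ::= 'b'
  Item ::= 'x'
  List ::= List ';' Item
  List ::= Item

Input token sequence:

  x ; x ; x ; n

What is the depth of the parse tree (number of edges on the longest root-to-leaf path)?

5

[List [List [List [List [Item x]] ; [Item x]] ; [Item x]] ; [Item n]]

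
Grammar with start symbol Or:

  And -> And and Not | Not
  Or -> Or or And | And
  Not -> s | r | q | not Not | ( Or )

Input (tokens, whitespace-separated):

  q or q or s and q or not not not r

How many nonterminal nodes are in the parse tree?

17

[Or [Or [Or [Or [And [Not q]]] or [And [Not q]]] or [And [And [Not s]] and [Not q]]] or [And [Not not [Not not [Not not [Not r]]]]]]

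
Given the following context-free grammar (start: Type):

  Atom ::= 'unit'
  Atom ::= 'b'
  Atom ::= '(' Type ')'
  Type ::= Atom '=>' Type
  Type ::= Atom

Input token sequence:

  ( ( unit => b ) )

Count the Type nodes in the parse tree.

[Type [Atom ( [Type [Atom ( [Type [Atom unit] => [Type [Atom b]]] )]] )]]

4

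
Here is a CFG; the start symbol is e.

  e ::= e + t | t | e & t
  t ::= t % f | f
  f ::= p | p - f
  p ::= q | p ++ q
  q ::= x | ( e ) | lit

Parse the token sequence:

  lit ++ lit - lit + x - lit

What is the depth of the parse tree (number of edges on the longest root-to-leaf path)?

[e [e [t [f [p [p [q lit]] ++ [q lit]] - [f [p [q lit]]]]]] + [t [f [p [q x]] - [f [p [q lit]]]]]]

7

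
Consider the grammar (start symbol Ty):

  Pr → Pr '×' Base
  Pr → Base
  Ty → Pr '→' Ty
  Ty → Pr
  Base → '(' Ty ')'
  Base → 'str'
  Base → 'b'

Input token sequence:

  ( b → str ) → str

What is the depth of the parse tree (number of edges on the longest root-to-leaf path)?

[Ty [Pr [Base ( [Ty [Pr [Base b]] → [Ty [Pr [Base str]]]] )]] → [Ty [Pr [Base str]]]]

7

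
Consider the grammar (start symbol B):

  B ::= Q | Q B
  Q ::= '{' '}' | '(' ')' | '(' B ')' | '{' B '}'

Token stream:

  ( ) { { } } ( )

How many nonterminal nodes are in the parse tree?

[B [Q ( )] [B [Q { [B [Q { }]] }] [B [Q ( )]]]]

8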